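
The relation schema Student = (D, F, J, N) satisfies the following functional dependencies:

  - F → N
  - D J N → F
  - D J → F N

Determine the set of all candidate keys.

Attributes D, J never appear on any right-hand side, so every candidate key must contain {D, J}.
{D, J}⁺ = {D, F, J, N}, which is all of the schema, so {D, J} is the only candidate key.

{D, J}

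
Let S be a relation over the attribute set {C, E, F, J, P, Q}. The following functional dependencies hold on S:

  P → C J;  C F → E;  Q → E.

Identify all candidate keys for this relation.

Attributes F, P, Q never appear on any right-hand side, so every candidate key must contain {F, P, Q}.
{F, P, Q}⁺ = {C, E, F, J, P, Q}, which is all of the schema, so {F, P, Q} is the only candidate key.

FPQ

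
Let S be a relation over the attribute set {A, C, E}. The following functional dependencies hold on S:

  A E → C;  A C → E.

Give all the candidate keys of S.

{A, C}, {A, E}

Attribute A never appears on the right-hand side of any dependency, so A must belong to every candidate key.
{A}⁺ = {A}, which is not all of the schema, so we must add further attributes.
{A, C}⁺: AC→E adds E → {A, C, E}. Minimal: {C}⁺ = {C}; {A}⁺ = {A} — none reach the full schema.
{A, E}⁺: AE→C adds C → {A, C, E}. Minimal: {E}⁺ = {E}; {A}⁺ = {A} — none reach the full schema.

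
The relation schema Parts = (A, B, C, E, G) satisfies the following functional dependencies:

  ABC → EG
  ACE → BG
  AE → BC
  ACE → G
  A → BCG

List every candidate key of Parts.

{A}

{A}⁺: A→BCG adds B, C, G; ABC→EG adds E → {A, B, C, E, G}.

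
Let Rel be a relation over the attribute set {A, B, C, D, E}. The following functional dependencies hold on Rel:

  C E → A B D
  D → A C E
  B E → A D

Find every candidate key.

{D}; {B, E}; {C, E}

{D}⁺: D→ACE adds A, C, E; CE→ABD adds B → {A, B, C, D, E}.
{B, E}⁺: BE→AD adds A, D; D→ACE adds C → {A, B, C, D, E}.
{C, E}⁺: CE→ABD adds A, B, D → {A, B, C, D, E}.
Any other superkey contains one of these as a subset, so there are no further candidate keys.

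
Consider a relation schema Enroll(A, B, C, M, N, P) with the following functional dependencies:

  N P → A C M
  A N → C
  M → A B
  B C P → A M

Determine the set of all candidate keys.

{N, P}

Attributes N, P never appear on any right-hand side, so every candidate key must contain {N, P}.
{N, P}⁺ = {A, B, C, M, N, P}, which is all of the schema, so {N, P} is the only candidate key.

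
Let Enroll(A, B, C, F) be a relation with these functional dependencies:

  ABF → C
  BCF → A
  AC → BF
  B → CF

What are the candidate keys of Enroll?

{B}⁺: B→CF adds C, F; BCF→A adds A → {A, B, C, F}.
{A, C}⁺: AC→BF adds B, F → {A, B, C, F}.

B, AC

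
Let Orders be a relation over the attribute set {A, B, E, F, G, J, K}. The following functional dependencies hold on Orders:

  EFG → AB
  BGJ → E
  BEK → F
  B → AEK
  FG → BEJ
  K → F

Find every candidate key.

BG, FG, GK

Attribute G never appears on the right-hand side of any dependency, so G must belong to every candidate key.
{G}⁺ = {G}, which is not all of the schema, so we must add further attributes.
{B, G}⁺: B→AEK adds A, E, K; K→F adds F; FG→BEJ adds J → {A, B, E, F, G, J, K}. Minimal: {G}⁺ = {G}; {B}⁺ = {A, B, E, F, K} — none reach the full schema.
{F, G}⁺: FG→BEJ adds B, E, J; EFG→AB adds A; B→AEK adds K → {A, B, E, F, G, J, K}. Minimal: {G}⁺ = {G}; {F}⁺ = {F} — none reach the full schema.
{G, K}⁺: K→F adds F; FG→BEJ adds B, E, J; EFG→AB adds A → {A, B, E, F, G, J, K}. Minimal: {K}⁺ = {F, K}; {G}⁺ = {G} — none reach the full schema.
Any other superkey contains one of these as a subset, so there are no further candidate keys.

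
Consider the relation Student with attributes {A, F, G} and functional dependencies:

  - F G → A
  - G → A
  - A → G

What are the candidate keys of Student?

Attribute F never appears on the right-hand side of any dependency, so F must belong to every candidate key.
{F}⁺ = {F}, which is not all of the schema, so we must add further attributes.
{A, F}⁺: A→G adds G → {A, F, G}.
{F, G}⁺: FG→A adds A → {A, F, G}.

{A, F}, {F, G}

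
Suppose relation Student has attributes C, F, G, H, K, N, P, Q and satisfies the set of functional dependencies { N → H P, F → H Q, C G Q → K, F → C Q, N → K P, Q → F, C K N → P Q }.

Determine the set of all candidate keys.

Attributes G, N never appear on any right-hand side, so every candidate key must contain {G, N}.
{G, N}⁺ = {G, H, K, N, P}, which is not all of the schema, so we must add further attributes.
{C, G, N}⁺: N→HP adds H, P; N→KP adds K; CKN→PQ adds Q; Q→F adds F → {C, F, G, H, K, N, P, Q}. Minimal: {G, N}⁺ = {G, H, K, N, P}; {C, N}⁺ = {C, F, H, K, N, P, Q}; {C, G}⁺ = {C, G} — none reach the full schema.
{F, G, N}⁺: N→HP adds H, P; F→HQ adds Q; F→CQ adds C; N→KP adds K → {C, F, G, H, K, N, P, Q}. Minimal: {G, N}⁺ = {G, H, K, N, P}; {F, N}⁺ = {C, F, H, K, N, P, Q}; {F, G}⁺ = {C, F, G, H, K, Q} — none reach the full schema.
{G, N, Q}⁺: N→HP adds H, P; N→KP adds K; Q→F adds F; F→CQ adds C → {C, F, G, H, K, N, P, Q}. Minimal: {N, Q}⁺ = {C, F, H, K, N, P, Q}; {G, Q}⁺ = {C, F, G, H, K, Q}; {G, N}⁺ = {G, H, K, N, P} — none reach the full schema.
Any other superkey contains one of these as a subset, so there are no further candidate keys.

{C, G, N}, {F, G, N}, {G, N, Q}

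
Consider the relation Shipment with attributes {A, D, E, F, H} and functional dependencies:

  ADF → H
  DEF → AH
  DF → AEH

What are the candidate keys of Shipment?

Attributes D, F never appear on any right-hand side, so every candidate key must contain {D, F}.
{D, F}⁺ = {A, D, E, F, H}, which is all of the schema, so {D, F} is the only candidate key.

{D, F}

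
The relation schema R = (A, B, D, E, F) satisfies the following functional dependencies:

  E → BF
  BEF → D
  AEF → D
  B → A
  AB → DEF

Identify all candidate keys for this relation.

{B}⁺: B→A adds A; AB→DEF adds D, E, F → {A, B, D, E, F}.
{E}⁺: E→BF adds B, F; BEF→D adds D; B→A adds A → {A, B, D, E, F}.

B, E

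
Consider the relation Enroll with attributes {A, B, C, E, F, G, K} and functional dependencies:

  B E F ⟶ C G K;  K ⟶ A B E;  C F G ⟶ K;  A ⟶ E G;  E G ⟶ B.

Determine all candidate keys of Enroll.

{A, F}; {F, K}; {B, E, F}; {C, F, G}; {E, F, G}

Attribute F never appears on the right-hand side of any dependency, so F must belong to every candidate key.
{F}⁺ = {F}, which is not all of the schema, so we must add further attributes.
{A, F}⁺: A→EG adds E, G; EG→B adds B; BEF→CGK adds C, K → {A, B, C, E, F, G, K}. Minimal: {F}⁺ = {F}; {A}⁺ = {A, B, E, G} — none reach the full schema.
{F, K}⁺: K→ABE adds A, B, E; A→EG adds G; BEF→CGK adds C → {A, B, C, E, F, G, K}. Minimal: {K}⁺ = {A, B, E, G, K}; {F}⁺ = {F} — none reach the full schema.
{B, E, F}⁺: BEF→CGK adds C, G, K; K→ABE adds A → {A, B, C, E, F, G, K}. Minimal: {E, F}⁺ = {E, F}; {B, F}⁺ = {B, F}; {B, E}⁺ = {B, E} — none reach the full schema.
{C, F, G}⁺: CFG→K adds K; K→ABE adds A, B, E → {A, B, C, E, F, G, K}. Minimal: {F, G}⁺ = {F, G}; {C, G}⁺ = {C, G}; {C, F}⁺ = {C, F} — none reach the full schema.
{E, F, G}⁺: EG→B adds B; BEF→CGK adds C, K; K→ABE adds A → {A, B, C, E, F, G, K}. Minimal: {F, G}⁺ = {F, G}; {E, G}⁺ = {B, E, G}; {E, F}⁺ = {E, F} — none reach the full schema.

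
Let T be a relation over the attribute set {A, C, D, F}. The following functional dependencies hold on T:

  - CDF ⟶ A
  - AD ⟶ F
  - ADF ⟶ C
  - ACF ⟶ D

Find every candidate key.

{A, D}⁺: AD→F adds F; ADF→C adds C → {A, C, D, F}. Minimal: {D}⁺ = {D}; {A}⁺ = {A} — none reach the full schema.
{A, C, F}⁺: ACF→D adds D → {A, C, D, F}. Minimal: {C, F}⁺ = {C, F}; {A, F}⁺ = {A, F}; {A, C}⁺ = {A, C} — none reach the full schema.
{C, D, F}⁺: CDF→A adds A → {A, C, D, F}. Minimal: {D, F}⁺ = {D, F}; {C, F}⁺ = {C, F}; {C, D}⁺ = {C, D} — none reach the full schema.

AD, ACF, CDF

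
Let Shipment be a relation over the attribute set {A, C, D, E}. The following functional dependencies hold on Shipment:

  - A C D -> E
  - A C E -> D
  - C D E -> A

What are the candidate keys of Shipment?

Attribute C never appears on the right-hand side of any dependency, so C must belong to every candidate key.
{C}⁺ = {C}, which is not all of the schema, so we must add further attributes.
{A, C, D}⁺: ACD→E adds E → {A, C, D, E}. Minimal: {C, D}⁺ = {C, D}; {A, D}⁺ = {A, D}; {A, C}⁺ = {A, C} — none reach the full schema.
{A, C, E}⁺: ACE→D adds D → {A, C, D, E}. Minimal: {C, E}⁺ = {C, E}; {A, E}⁺ = {A, E}; {A, C}⁺ = {A, C} — none reach the full schema.
{C, D, E}⁺: CDE→A adds A → {A, C, D, E}. Minimal: {D, E}⁺ = {D, E}; {C, E}⁺ = {C, E}; {C, D}⁺ = {C, D} — none reach the full schema.

{A, C, D}, {A, C, E}, {C, D, E}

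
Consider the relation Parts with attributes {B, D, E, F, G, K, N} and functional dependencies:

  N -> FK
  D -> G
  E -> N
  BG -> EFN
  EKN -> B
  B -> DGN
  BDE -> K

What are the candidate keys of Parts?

{B}, {E}

{B}⁺: B→DGN adds D, G, N; N→FK adds F, K; BG→EFN adds E → {B, D, E, F, G, K, N}.
{E}⁺: E→N adds N; N→FK adds F, K; EKN→B adds B; B→DGN adds D, G → {B, D, E, F, G, K, N}.
Any other superkey contains one of these as a subset, so there are no further candidate keys.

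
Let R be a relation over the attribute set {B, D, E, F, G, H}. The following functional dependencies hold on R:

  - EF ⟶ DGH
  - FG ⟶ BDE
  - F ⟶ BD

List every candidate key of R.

Attribute F never appears on the right-hand side of any dependency, so F must belong to every candidate key.
{F}⁺ = {B, D, F}, which is not all of the schema, so we must add further attributes.
{E, F}⁺: EF→DGH adds D, G, H; FG→BDE adds B → {B, D, E, F, G, H}. Minimal: {F}⁺ = {B, D, F}; {E}⁺ = {E} — none reach the full schema.
{F, G}⁺: FG→BDE adds B, D, E; EF→DGH adds H → {B, D, E, F, G, H}. Minimal: {G}⁺ = {G}; {F}⁺ = {B, D, F} — none reach the full schema.

EF, FG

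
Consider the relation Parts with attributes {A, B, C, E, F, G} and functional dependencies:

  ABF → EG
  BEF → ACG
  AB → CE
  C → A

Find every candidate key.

{A, B, F}⁺: ABF→EG adds E, G; BEF→ACG adds C → {A, B, C, E, F, G}. Minimal: {B, F}⁺ = {B, F}; {A, F}⁺ = {A, F}; {A, B}⁺ = {A, B, C, E} — none reach the full schema.
{B, C, F}⁺: C→A adds A; ABF→EG adds E, G → {A, B, C, E, F, G}. Minimal: {C, F}⁺ = {A, C, F}; {B, F}⁺ = {B, F}; {B, C}⁺ = {A, B, C, E} — none reach the full schema.
{B, E, F}⁺: BEF→ACG adds A, C, G → {A, B, C, E, F, G}. Minimal: {E, F}⁺ = {E, F}; {B, F}⁺ = {B, F}; {B, E}⁺ = {B, E} — none reach the full schema.
Any other superkey contains one of these as a subset, so there are no further candidate keys.

{A, B, F}, {B, C, F}, {B, E, F}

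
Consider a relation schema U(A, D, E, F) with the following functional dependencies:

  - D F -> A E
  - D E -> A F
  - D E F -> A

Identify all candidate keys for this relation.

(D, E); (D, F)

Attribute D never appears on the right-hand side of any dependency, so D must belong to every candidate key.
{D}⁺ = {D}, which is not all of the schema, so we must add further attributes.
{D, E}⁺: DE→AF adds A, F → {A, D, E, F}. Minimal: {E}⁺ = {E}; {D}⁺ = {D} — none reach the full schema.
{D, F}⁺: DF→AE adds A, E → {A, D, E, F}. Minimal: {F}⁺ = {F}; {D}⁺ = {D} — none reach the full schema.
Any other superkey contains one of these as a subset, so there are no further candidate keys.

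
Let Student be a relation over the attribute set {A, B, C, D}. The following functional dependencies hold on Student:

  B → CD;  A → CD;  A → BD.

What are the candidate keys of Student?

(A)

Attribute A never appears on the right-hand side of any dependency, so A must belong to every candidate key.
{A}⁺ = {A, B, C, D}, which is all of the schema, so {A} is the only candidate key.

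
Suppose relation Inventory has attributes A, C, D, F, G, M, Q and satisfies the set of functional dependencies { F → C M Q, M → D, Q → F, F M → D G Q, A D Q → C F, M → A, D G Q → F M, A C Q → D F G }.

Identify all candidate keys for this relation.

{F}⁺: F→CMQ adds C, M, Q; M→D adds D; FM→DGQ adds G; M→A adds A → {A, C, D, F, G, M, Q}.
{Q}⁺: Q→F adds F; F→CMQ adds C, M; M→D adds D; FM→DGQ adds G; M→A adds A → {A, C, D, F, G, M, Q}.

{F}, {Q}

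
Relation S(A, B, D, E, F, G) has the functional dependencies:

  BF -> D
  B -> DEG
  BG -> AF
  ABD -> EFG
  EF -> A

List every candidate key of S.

Attribute B never appears on the right-hand side of any dependency, so B must belong to every candidate key.
{B}⁺ = {A, B, D, E, F, G}, which is all of the schema, so {B} is the only candidate key.

{B}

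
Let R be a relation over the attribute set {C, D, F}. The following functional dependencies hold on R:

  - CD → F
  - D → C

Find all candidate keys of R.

{D}

Attribute D never appears on the right-hand side of any dependency, so D must belong to every candidate key.
{D}⁺ = {C, D, F}, which is all of the schema, so {D} is the only candidate key.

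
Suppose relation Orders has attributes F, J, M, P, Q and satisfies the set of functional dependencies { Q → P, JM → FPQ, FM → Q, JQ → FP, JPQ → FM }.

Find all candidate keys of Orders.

{J, M}⁺: JM→FPQ adds F, P, Q → {F, J, M, P, Q}. Minimal: {M}⁺ = {M}; {J}⁺ = {J} — none reach the full schema.
{J, Q}⁺: Q→P adds P; JQ→FP adds F; JPQ→FM adds M → {F, J, M, P, Q}. Minimal: {Q}⁺ = {P, Q}; {J}⁺ = {J} — none reach the full schema.

{J, M}; {J, Q}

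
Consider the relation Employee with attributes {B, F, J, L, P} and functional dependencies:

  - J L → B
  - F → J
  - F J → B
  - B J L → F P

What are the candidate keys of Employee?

Attribute L never appears on the right-hand side of any dependency, so L must belong to every candidate key.
{L}⁺ = {L}, which is not all of the schema, so we must add further attributes.
{F, L}⁺: F→J adds J; FJ→B adds B; BJL→FP adds P → {B, F, J, L, P}.
{J, L}⁺: JL→B adds B; BJL→FP adds F, P → {B, F, J, L, P}.
Any other superkey contains one of these as a subset, so there are no further candidate keys.

(F, L), (J, L)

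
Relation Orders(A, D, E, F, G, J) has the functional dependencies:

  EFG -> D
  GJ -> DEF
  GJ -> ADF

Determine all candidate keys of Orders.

(G, J)

{G, J}⁺: GJ→DEF adds D, E, F; GJ→ADF adds A → {A, D, E, F, G, J}.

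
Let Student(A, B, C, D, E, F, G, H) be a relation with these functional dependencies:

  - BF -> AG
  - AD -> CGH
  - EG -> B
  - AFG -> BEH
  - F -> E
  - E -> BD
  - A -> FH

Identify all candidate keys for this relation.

{A}⁺: A→FH adds F, H; F→E adds E; E→BD adds B, D; BF→AG adds G; AD→CGH adds C → {A, B, C, D, E, F, G, H}.
{F}⁺: F→E adds E; E→BD adds B, D; BF→AG adds A, G; AD→CGH adds C, H → {A, B, C, D, E, F, G, H}.

A; F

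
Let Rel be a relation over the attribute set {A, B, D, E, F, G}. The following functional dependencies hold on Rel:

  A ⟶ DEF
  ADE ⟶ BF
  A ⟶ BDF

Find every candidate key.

Attributes A, G never appear on any right-hand side, so every candidate key must contain {A, G}.
{A, G}⁺ = {A, B, D, E, F, G}, which is all of the schema, so {A, G} is the only candidate key.

{A, G}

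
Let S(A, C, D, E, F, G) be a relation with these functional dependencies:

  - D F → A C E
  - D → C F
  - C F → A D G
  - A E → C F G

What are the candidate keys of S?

{D}⁺: D→CF adds C, F; CF→ADG adds A, G; DF→ACE adds E → {A, C, D, E, F, G}.
{A, E}⁺: AE→CFG adds C, F, G; CF→ADG adds D → {A, C, D, E, F, G}.
{C, F}⁺: CF→ADG adds A, D, G; DF→ACE adds E → {A, C, D, E, F, G}.

{D}, {A, E}, {C, F}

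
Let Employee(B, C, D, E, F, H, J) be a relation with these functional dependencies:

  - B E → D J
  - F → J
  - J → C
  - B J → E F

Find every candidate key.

BEH, BFH, BHJ

Attributes B, H never appear on any right-hand side, so every candidate key must contain {B, H}.
{B, H}⁺ = {B, H}, which is not all of the schema, so we must add further attributes.
{B, E, H}⁺: BE→DJ adds D, J; J→C adds C; BJ→EF adds F → {B, C, D, E, F, H, J}. Minimal: {E, H}⁺ = {E, H}; {B, H}⁺ = {B, H}; {B, E}⁺ = {B, C, D, E, F, J} — none reach the full schema.
{B, F, H}⁺: F→J adds J; J→C adds C; BJ→EF adds E; BE→DJ adds D → {B, C, D, E, F, H, J}. Minimal: {F, H}⁺ = {C, F, H, J}; {B, H}⁺ = {B, H}; {B, F}⁺ = {B, C, D, E, F, J} — none reach the full schema.
{B, H, J}⁺: J→C adds C; BJ→EF adds E, F; BE→DJ adds D → {B, C, D, E, F, H, J}. Minimal: {H, J}⁺ = {C, H, J}; {B, J}⁺ = {B, C, D, E, F, J}; {B, H}⁺ = {B, H} — none reach the full schema.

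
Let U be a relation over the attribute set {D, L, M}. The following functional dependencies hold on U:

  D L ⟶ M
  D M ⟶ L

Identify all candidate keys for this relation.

Attribute D never appears on the right-hand side of any dependency, so D must belong to every candidate key.
{D}⁺ = {D}, which is not all of the schema, so we must add further attributes.
{D, L}⁺: DL→M adds M → {D, L, M}. Minimal: {L}⁺ = {L}; {D}⁺ = {D} — none reach the full schema.
{D, M}⁺: DM→L adds L → {D, L, M}. Minimal: {M}⁺ = {M}; {D}⁺ = {D} — none reach the full schema.
Any other superkey contains one of these as a subset, so there are no further candidate keys.

(D, L), (D, M)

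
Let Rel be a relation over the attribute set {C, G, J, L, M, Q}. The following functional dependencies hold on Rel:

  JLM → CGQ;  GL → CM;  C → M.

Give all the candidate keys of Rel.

CJL, GJL, JLM

Attributes J, L never appear on any right-hand side, so every candidate key must contain {J, L}.
{J, L}⁺ = {J, L}, which is not all of the schema, so we must add further attributes.
{C, J, L}⁺: C→M adds M; JLM→CGQ adds G, Q → {C, G, J, L, M, Q}. Minimal: {J, L}⁺ = {J, L}; {C, L}⁺ = {C, L, M}; {C, J}⁺ = {C, J, M} — none reach the full schema.
{G, J, L}⁺: GL→CM adds C, M; JLM→CGQ adds Q → {C, G, J, L, M, Q}. Minimal: {J, L}⁺ = {J, L}; {G, L}⁺ = {C, G, L, M}; {G, J}⁺ = {G, J} — none reach the full schema.
{J, L, M}⁺: JLM→CGQ adds C, G, Q → {C, G, J, L, M, Q}. Minimal: {L, M}⁺ = {L, M}; {J, M}⁺ = {J, M}; {J, L}⁺ = {J, L} — none reach the full schema.
Any other superkey contains one of these as a subset, so there are no further candidate keys.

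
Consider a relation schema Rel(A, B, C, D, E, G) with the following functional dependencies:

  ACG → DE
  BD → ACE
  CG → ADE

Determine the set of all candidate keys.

BCG; BDG

Attributes B, G never appear on any right-hand side, so every candidate key must contain {B, G}.
{B, G}⁺ = {B, G}, which is not all of the schema, so we must add further attributes.
{B, C, G}⁺: CG→ADE adds A, D, E → {A, B, C, D, E, G}.
{B, D, G}⁺: BD→ACE adds A, C, E → {A, B, C, D, E, G}.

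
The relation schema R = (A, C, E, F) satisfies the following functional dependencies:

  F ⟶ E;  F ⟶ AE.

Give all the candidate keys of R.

{C, F}

Attributes C, F never appear on any right-hand side, so every candidate key must contain {C, F}.
{C, F}⁺ = {A, C, E, F}, which is all of the schema, so {C, F} is the only candidate key.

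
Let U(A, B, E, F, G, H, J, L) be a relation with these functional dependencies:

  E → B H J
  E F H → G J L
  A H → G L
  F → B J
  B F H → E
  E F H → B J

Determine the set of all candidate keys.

{A, E, F}; {A, F, H}

Attributes A, F never appear on any right-hand side, so every candidate key must contain {A, F}.
{A, F}⁺ = {A, B, F, J}, which is not all of the schema, so we must add further attributes.
{A, E, F}⁺: E→BHJ adds B, H, J; EFH→GJL adds G, L → {A, B, E, F, G, H, J, L}.
{A, F, H}⁺: AH→GL adds G, L; F→BJ adds B, J; BFH→E adds E → {A, B, E, F, G, H, J, L}.
Any other superkey contains one of these as a subset, so there are no further candidate keys.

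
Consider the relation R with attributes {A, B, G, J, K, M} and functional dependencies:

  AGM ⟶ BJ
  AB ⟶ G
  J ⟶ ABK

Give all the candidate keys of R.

Attribute M never appears on the right-hand side of any dependency, so M must belong to every candidate key.
{M}⁺ = {M}, which is not all of the schema, so we must add further attributes.
{J, M}⁺: J→ABK adds A, B, K; AB→G adds G → {A, B, G, J, K, M}.
{A, B, M}⁺: AB→G adds G; AGM→BJ adds J; J→ABK adds K → {A, B, G, J, K, M}.
{A, G, M}⁺: AGM→BJ adds B, J; J→ABK adds K → {A, B, G, J, K, M}.
Any other superkey contains one of these as a subset, so there are no further candidate keys.

JM, ABM, AGM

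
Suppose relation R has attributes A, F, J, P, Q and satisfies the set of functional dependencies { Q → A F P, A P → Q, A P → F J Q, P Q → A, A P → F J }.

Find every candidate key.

{Q}⁺: Q→AFP adds A, F, P; AP→FJQ adds J → {A, F, J, P, Q}.
{A, P}⁺: AP→Q adds Q; AP→FJQ adds F, J → {A, F, J, P, Q}. Minimal: {P}⁺ = {P}; {A}⁺ = {A} — none reach the full schema.
Any other superkey contains one of these as a subset, so there are no further candidate keys.

Q, AP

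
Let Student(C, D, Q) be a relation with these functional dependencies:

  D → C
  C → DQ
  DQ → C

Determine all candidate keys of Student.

{C}⁺: C→DQ adds D, Q → {C, D, Q}.
{D}⁺: D→C adds C; C→DQ adds Q → {C, D, Q}.

{C}; {D}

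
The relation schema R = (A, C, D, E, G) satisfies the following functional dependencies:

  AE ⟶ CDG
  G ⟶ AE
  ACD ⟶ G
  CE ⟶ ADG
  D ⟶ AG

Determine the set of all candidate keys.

{D}⁺: D→AG adds A, G; G→AE adds E; AE→CDG adds C → {A, C, D, E, G}.
{G}⁺: G→AE adds A, E; AE→CDG adds C, D → {A, C, D, E, G}.
{A, E}⁺: AE→CDG adds C, D, G → {A, C, D, E, G}. Minimal: {E}⁺ = {E}; {A}⁺ = {A} — none reach the full schema.
{C, E}⁺: CE→ADG adds A, D, G → {A, C, D, E, G}. Minimal: {E}⁺ = {E}; {C}⁺ = {C} — none reach the full schema.
Any other superkey contains one of these as a subset, so there are no further candidate keys.

D, G, AE, CE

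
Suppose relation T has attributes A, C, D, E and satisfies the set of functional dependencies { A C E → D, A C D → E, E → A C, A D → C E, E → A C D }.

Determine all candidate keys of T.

{E}⁺: E→AC adds A, C; E→ACD adds D → {A, C, D, E}.
{A, D}⁺: AD→CE adds C, E → {A, C, D, E}.

(E), (A, D)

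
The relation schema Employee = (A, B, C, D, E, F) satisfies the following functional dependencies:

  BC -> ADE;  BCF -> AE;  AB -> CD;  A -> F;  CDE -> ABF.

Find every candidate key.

{A, B}⁺: AB→CD adds C, D; A→F adds F; BC→ADE adds E → {A, B, C, D, E, F}.
{B, C}⁺: BC→ADE adds A, D, E; A→F adds F → {A, B, C, D, E, F}.
{C, D, E}⁺: CDE→ABF adds A, B, F → {A, B, C, D, E, F}.
Any other superkey contains one of these as a subset, so there are no further candidate keys.

{A, B}, {B, C}, {C, D, E}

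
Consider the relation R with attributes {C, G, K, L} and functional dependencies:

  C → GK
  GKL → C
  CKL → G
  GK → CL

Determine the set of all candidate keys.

{C}⁺: C→GK adds G, K; GK→CL adds L → {C, G, K, L}.
{G, K}⁺: GK→CL adds C, L → {C, G, K, L}. Minimal: {K}⁺ = {K}; {G}⁺ = {G} — none reach the full schema.

(C), (G, K)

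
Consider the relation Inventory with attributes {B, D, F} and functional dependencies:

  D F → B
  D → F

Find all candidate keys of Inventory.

Attribute D never appears on the right-hand side of any dependency, so D must belong to every candidate key.
{D}⁺ = {B, D, F}, which is all of the schema, so {D} is the only candidate key.

D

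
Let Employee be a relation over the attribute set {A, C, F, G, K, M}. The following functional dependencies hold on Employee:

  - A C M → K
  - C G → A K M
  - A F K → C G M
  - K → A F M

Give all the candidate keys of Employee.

K, CG, ACM

{K}⁺: K→AFM adds A, F, M; AFK→CGM adds C, G → {A, C, F, G, K, M}.
{C, G}⁺: CG→AKM adds A, K, M; K→AFM adds F → {A, C, F, G, K, M}.
{A, C, M}⁺: ACM→K adds K; K→AFM adds F; AFK→CGM adds G → {A, C, F, G, K, M}.
Any other superkey contains one of these as a subset, so there are no further candidate keys.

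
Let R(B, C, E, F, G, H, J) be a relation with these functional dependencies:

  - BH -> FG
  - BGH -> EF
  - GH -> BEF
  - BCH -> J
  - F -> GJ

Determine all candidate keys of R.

Attributes C, H never appear on any right-hand side, so every candidate key must contain {C, H}.
{C, H}⁺ = {C, H}, which is not all of the schema, so we must add further attributes.
{B, C, H}⁺: BH→FG adds F, G; BGH→EF adds E; BCH→J adds J → {B, C, E, F, G, H, J}. Minimal: {C, H}⁺ = {C, H}; {B, H}⁺ = {B, E, F, G, H, J}; {B, C}⁺ = {B, C} — none reach the full schema.
{C, F, H}⁺: F→GJ adds G, J; GH→BEF adds B, E → {B, C, E, F, G, H, J}. Minimal: {F, H}⁺ = {B, E, F, G, H, J}; {C, H}⁺ = {C, H}; {C, F}⁺ = {C, F, G, J} — none reach the full schema.
{C, G, H}⁺: GH→BEF adds B, E, F; BCH→J adds J → {B, C, E, F, G, H, J}. Minimal: {G, H}⁺ = {B, E, F, G, H, J}; {C, H}⁺ = {C, H}; {C, G}⁺ = {C, G} — none reach the full schema.

{B, C, H}, {C, F, H}, {C, G, H}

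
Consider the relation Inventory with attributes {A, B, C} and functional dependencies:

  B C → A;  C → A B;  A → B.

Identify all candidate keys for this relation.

{C}

Attribute C never appears on the right-hand side of any dependency, so C must belong to every candidate key.
{C}⁺ = {A, B, C}, which is all of the schema, so {C} is the only candidate key.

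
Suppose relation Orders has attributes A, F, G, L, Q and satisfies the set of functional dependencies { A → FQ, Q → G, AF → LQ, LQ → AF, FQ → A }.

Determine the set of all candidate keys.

{A}⁺: A→FQ adds F, Q; Q→G adds G; AF→LQ adds L → {A, F, G, L, Q}.
{F, Q}⁺: Q→G adds G; FQ→A adds A; AF→LQ adds L → {A, F, G, L, Q}. Minimal: {Q}⁺ = {G, Q}; {F}⁺ = {F} — none reach the full schema.
{L, Q}⁺: Q→G adds G; LQ→AF adds A, F → {A, F, G, L, Q}. Minimal: {Q}⁺ = {G, Q}; {L}⁺ = {L} — none reach the full schema.
Any other superkey contains one of these as a subset, so there are no further candidate keys.

A, FQ, LQ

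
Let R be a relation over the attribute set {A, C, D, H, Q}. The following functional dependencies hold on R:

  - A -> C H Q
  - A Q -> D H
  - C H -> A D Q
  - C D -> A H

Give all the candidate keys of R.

{A}, {C, D}, {C, H}

{A}⁺: A→CHQ adds C, H, Q; AQ→DH adds D → {A, C, D, H, Q}.
{C, D}⁺: CD→AH adds A, H; A→CHQ adds Q → {A, C, D, H, Q}.
{C, H}⁺: CH→ADQ adds A, D, Q → {A, C, D, H, Q}.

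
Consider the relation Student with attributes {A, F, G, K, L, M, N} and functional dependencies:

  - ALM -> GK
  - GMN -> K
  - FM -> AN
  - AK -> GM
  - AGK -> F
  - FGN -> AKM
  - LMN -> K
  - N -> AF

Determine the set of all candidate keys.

(A, K, L), (A, L, M), (F, L, M), (G, L, N), (K, L, N), (L, M, N)

Attribute L never appears on the right-hand side of any dependency, so L must belong to every candidate key.
{L}⁺ = {L}, which is not all of the schema, so we must add further attributes.
{A, K, L}⁺: AK→GM adds G, M; AGK→F adds F; FM→AN adds N → {A, F, G, K, L, M, N}. Minimal: {K, L}⁺ = {K, L}; {A, L}⁺ = {A, L}; {A, K}⁺ = {A, F, G, K, M, N} — none reach the full schema.
{A, L, M}⁺: ALM→GK adds G, K; AGK→F adds F; FM→AN adds N → {A, F, G, K, L, M, N}. Minimal: {L, M}⁺ = {L, M}; {A, M}⁺ = {A, M}; {A, L}⁺ = {A, L} — none reach the full schema.
{F, L, M}⁺: FM→AN adds A, N; LMN→K adds K; ALM→GK adds G → {A, F, G, K, L, M, N}. Minimal: {L, M}⁺ = {L, M}; {F, M}⁺ = {A, F, M, N}; {F, L}⁺ = {F, L} — none reach the full schema.
{G, L, N}⁺: N→AF adds A, F; FGN→AKM adds K, M → {A, F, G, K, L, M, N}. Minimal: {L, N}⁺ = {A, F, L, N}; {G, N}⁺ = {A, F, G, K, M, N}; {G, L}⁺ = {G, L} — none reach the full schema.
{K, L, N}⁺: N→AF adds A, F; AK→GM adds G, M → {A, F, G, K, L, M, N}. Minimal: {L, N}⁺ = {A, F, L, N}; {K, N}⁺ = {A, F, G, K, M, N}; {K, L}⁺ = {K, L} — none reach the full schema.
{L, M, N}⁺: LMN→K adds K; N→AF adds A, F; ALM→GK adds G → {A, F, G, K, L, M, N}. Minimal: {M, N}⁺ = {A, F, M, N}; {L, N}⁺ = {A, F, L, N}; {L, M}⁺ = {L, M} — none reach the full schema.
Any other superkey contains one of these as a subset, so there are no further candidate keys.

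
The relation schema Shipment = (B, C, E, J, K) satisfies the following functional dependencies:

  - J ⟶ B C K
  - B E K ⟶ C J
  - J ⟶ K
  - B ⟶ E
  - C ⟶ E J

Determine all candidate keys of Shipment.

C, J, BK

{C}⁺: C→EJ adds E, J; J→BCK adds B, K → {B, C, E, J, K}.
{J}⁺: J→BCK adds B, C, K; B→E adds E → {B, C, E, J, K}.
{B, K}⁺: B→E adds E; BEK→CJ adds C, J → {B, C, E, J, K}. Minimal: {K}⁺ = {K}; {B}⁺ = {B, E} — none reach the full schema.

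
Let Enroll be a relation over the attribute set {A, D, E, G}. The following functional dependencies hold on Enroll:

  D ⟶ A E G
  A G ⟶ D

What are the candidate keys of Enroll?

{D}, {A, G}

{D}⁺: D→AEG adds A, E, G → {A, D, E, G}.
{A, G}⁺: AG→D adds D; D→AEG adds E → {A, D, E, G}.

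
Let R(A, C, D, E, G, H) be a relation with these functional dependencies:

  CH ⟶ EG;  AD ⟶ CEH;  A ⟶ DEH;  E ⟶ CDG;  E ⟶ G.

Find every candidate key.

Attribute A never appears on the right-hand side of any dependency, so A must belong to every candidate key.
{A}⁺ = {A, C, D, E, G, H}, which is all of the schema, so {A} is the only candidate key.

A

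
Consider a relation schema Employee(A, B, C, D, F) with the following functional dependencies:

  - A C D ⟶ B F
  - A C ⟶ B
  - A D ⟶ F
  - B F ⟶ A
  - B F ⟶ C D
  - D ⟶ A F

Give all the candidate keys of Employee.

{B, D}, {B, F}, {C, D}, {A, C, F}

{B, D}⁺: D→AF adds A, F; BF→CD adds C → {A, B, C, D, F}. Minimal: {D}⁺ = {A, D, F}; {B}⁺ = {B} — none reach the full schema.
{B, F}⁺: BF→A adds A; BF→CD adds C, D → {A, B, C, D, F}. Minimal: {F}⁺ = {F}; {B}⁺ = {B} — none reach the full schema.
{C, D}⁺: D→AF adds A, F; ACD→BF adds B → {A, B, C, D, F}. Minimal: {D}⁺ = {A, D, F}; {C}⁺ = {C} — none reach the full schema.
{A, C, F}⁺: AC→B adds B; BF→CD adds D → {A, B, C, D, F}. Minimal: {C, F}⁺ = {C, F}; {A, F}⁺ = {A, F}; {A, C}⁺ = {A, B, C} — none reach the full schema.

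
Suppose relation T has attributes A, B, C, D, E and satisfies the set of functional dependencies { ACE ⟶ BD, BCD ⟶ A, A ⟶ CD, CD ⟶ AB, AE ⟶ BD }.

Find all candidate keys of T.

Attribute E never appears on the right-hand side of any dependency, so E must belong to every candidate key.
{E}⁺ = {E}, which is not all of the schema, so we must add further attributes.
{A, E}⁺: A→CD adds C, D; CD→AB adds B → {A, B, C, D, E}. Minimal: {E}⁺ = {E}; {A}⁺ = {A, B, C, D} — none reach the full schema.
{C, D, E}⁺: CD→AB adds A, B → {A, B, C, D, E}. Minimal: {D, E}⁺ = {D, E}; {C, E}⁺ = {C, E}; {C, D}⁺ = {A, B, C, D} — none reach the full schema.

{A, E}; {C, D, E}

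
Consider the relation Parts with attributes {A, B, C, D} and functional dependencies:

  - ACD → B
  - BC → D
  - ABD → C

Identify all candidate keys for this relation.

{A, B, C}; {A, B, D}; {A, C, D}

Attribute A never appears on the right-hand side of any dependency, so A must belong to every candidate key.
{A}⁺ = {A}, which is not all of the schema, so we must add further attributes.
{A, B, C}⁺: BC→D adds D → {A, B, C, D}. Minimal: {B, C}⁺ = {B, C, D}; {A, C}⁺ = {A, C}; {A, B}⁺ = {A, B} — none reach the full schema.
{A, B, D}⁺: ABD→C adds C → {A, B, C, D}. Minimal: {B, D}⁺ = {B, D}; {A, D}⁺ = {A, D}; {A, B}⁺ = {A, B} — none reach the full schema.
{A, C, D}⁺: ACD→B adds B → {A, B, C, D}. Minimal: {C, D}⁺ = {C, D}; {A, D}⁺ = {A, D}; {A, C}⁺ = {A, C} — none reach the full schema.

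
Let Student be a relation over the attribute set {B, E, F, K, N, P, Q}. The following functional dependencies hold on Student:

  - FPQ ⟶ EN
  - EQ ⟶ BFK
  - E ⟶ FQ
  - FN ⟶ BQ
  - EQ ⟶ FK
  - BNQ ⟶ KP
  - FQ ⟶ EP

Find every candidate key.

E; FN; FQ

{E}⁺: E→FQ adds F, Q; EQ→FK adds K; FQ→EP adds P; FPQ→EN adds N; EQ→BFK adds B → {B, E, F, K, N, P, Q}.
{F, N}⁺: FN→BQ adds B, Q; BNQ→KP adds K, P; FQ→EP adds E → {B, E, F, K, N, P, Q}. Minimal: {N}⁺ = {N}; {F}⁺ = {F} — none reach the full schema.
{F, Q}⁺: FQ→EP adds E, P; FPQ→EN adds N; EQ→BFK adds B, K → {B, E, F, K, N, P, Q}. Minimal: {Q}⁺ = {Q}; {F}⁺ = {F} — none reach the full schema.
Any other superkey contains one of these as a subset, so there are no further candidate keys.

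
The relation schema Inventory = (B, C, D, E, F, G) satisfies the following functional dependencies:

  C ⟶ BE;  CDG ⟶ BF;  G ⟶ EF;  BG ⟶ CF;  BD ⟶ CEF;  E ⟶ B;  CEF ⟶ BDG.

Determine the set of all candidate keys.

G; BD; CD; CF; DE

{G}⁺: G→EF adds E, F; E→B adds B; BG→CF adds C; CEF→BDG adds D → {B, C, D, E, F, G}.
{B, D}⁺: BD→CEF adds C, E, F; CEF→BDG adds G → {B, C, D, E, F, G}. Minimal: {D}⁺ = {D}; {B}⁺ = {B} — none reach the full schema.
{C, D}⁺: C→BE adds B, E; BD→CEF adds F; CEF→BDG adds G → {B, C, D, E, F, G}. Minimal: {D}⁺ = {D}; {C}⁺ = {B, C, E} — none reach the full schema.
{C, F}⁺: C→BE adds B, E; CEF→BDG adds D, G → {B, C, D, E, F, G}. Minimal: {F}⁺ = {F}; {C}⁺ = {B, C, E} — none reach the full schema.
{D, E}⁺: E→B adds B; BD→CEF adds C, F; CEF→BDG adds G → {B, C, D, E, F, G}. Minimal: {E}⁺ = {B, E}; {D}⁺ = {D} — none reach the full schema.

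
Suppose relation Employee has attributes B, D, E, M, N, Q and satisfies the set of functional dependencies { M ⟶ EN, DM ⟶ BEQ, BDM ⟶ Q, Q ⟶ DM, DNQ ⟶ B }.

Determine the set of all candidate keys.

{Q}, {D, M}

{Q}⁺: Q→DM adds D, M; M→EN adds E, N; DM→BEQ adds B → {B, D, E, M, N, Q}.
{D, M}⁺: M→EN adds E, N; DM→BEQ adds B, Q → {B, D, E, M, N, Q}. Minimal: {M}⁺ = {E, M, N}; {D}⁺ = {D} — none reach the full schema.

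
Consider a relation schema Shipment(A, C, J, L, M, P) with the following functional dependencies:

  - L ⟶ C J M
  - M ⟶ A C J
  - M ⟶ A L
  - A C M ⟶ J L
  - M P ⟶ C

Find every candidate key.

{L, P}; {M, P}

Attribute P never appears on the right-hand side of any dependency, so P must belong to every candidate key.
{P}⁺ = {P}, which is not all of the schema, so we must add further attributes.
{L, P}⁺: L→CJM adds C, J, M; M→ACJ adds A → {A, C, J, L, M, P}.
{M, P}⁺: M→ACJ adds A, C, J; M→AL adds L → {A, C, J, L, M, P}.
Any other superkey contains one of these as a subset, so there are no further candidate keys.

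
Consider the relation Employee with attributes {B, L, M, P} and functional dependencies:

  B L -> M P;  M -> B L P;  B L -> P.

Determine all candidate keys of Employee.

{M}⁺: M→BLP adds B, L, P → {B, L, M, P}.
{B, L}⁺: BL→MP adds M, P → {B, L, M, P}. Minimal: {L}⁺ = {L}; {B}⁺ = {B} — none reach the full schema.

{M}, {B, L}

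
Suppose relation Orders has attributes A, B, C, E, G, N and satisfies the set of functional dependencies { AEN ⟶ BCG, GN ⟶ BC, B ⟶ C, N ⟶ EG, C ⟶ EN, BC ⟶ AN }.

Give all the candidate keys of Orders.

{B}⁺: B→C adds C; C→EN adds E, N; BC→AN adds A; AEN→BCG adds G → {A, B, C, E, G, N}.
{C}⁺: C→EN adds E, N; N→EG adds G; GN→BC adds B; BC→AN adds A → {A, B, C, E, G, N}.
{N}⁺: N→EG adds E, G; GN→BC adds B, C; BC→AN adds A → {A, B, C, E, G, N}.
Any other superkey contains one of these as a subset, so there are no further candidate keys.

{B}, {C}, {N}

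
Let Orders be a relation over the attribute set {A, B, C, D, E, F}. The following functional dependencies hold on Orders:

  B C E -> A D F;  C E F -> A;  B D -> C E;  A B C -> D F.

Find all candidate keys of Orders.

(B, D); (A, B, C); (B, C, E)

Attribute B never appears on the right-hand side of any dependency, so B must belong to every candidate key.
{B}⁺ = {B}, which is not all of the schema, so we must add further attributes.
{B, D}⁺: BD→CE adds C, E; BCE→ADF adds A, F → {A, B, C, D, E, F}. Minimal: {D}⁺ = {D}; {B}⁺ = {B} — none reach the full schema.
{A, B, C}⁺: ABC→DF adds D, F; BD→CE adds E → {A, B, C, D, E, F}. Minimal: {B, C}⁺ = {B, C}; {A, C}⁺ = {A, C}; {A, B}⁺ = {A, B} — none reach the full schema.
{B, C, E}⁺: BCE→ADF adds A, D, F → {A, B, C, D, E, F}. Minimal: {C, E}⁺ = {C, E}; {B, E}⁺ = {B, E}; {B, C}⁺ = {B, C} — none reach the full schema.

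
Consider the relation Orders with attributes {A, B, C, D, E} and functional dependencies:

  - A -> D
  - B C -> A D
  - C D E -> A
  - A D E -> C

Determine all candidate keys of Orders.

Attributes B, E never appear on any right-hand side, so every candidate key must contain {B, E}.
{B, E}⁺ = {B, E}, which is not all of the schema, so we must add further attributes.
{A, B, E}⁺: A→D adds D; ADE→C adds C → {A, B, C, D, E}. Minimal: {B, E}⁺ = {B, E}; {A, E}⁺ = {A, C, D, E}; {A, B}⁺ = {A, B, D} — none reach the full schema.
{B, C, E}⁺: BC→AD adds A, D → {A, B, C, D, E}. Minimal: {C, E}⁺ = {C, E}; {B, E}⁺ = {B, E}; {B, C}⁺ = {A, B, C, D} — none reach the full schema.

(A, B, E), (B, C, E)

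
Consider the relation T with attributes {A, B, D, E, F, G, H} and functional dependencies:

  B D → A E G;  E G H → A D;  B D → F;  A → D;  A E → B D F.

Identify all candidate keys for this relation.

(A, B, H), (A, E, H), (B, D, H), (E, G, H)

Attribute H never appears on the right-hand side of any dependency, so H must belong to every candidate key.
{H}⁺ = {H}, which is not all of the schema, so we must add further attributes.
{A, B, H}⁺: A→D adds D; BD→AEG adds E, G; BD→F adds F → {A, B, D, E, F, G, H}.
{A, E, H}⁺: A→D adds D; AE→BDF adds B, F; BD→AEG adds G → {A, B, D, E, F, G, H}.
{B, D, H}⁺: BD→AEG adds A, E, G; BD→F adds F → {A, B, D, E, F, G, H}.
{E, G, H}⁺: EGH→AD adds A, D; AE→BDF adds B, F → {A, B, D, E, F, G, H}.
Any other superkey contains one of these as a subset, so there are no further candidate keys.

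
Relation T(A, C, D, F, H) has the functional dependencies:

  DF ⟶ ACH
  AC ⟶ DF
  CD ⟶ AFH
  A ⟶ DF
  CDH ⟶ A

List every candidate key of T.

{A}, {C, D}, {D, F}

{A}⁺: A→DF adds D, F; DF→ACH adds C, H → {A, C, D, F, H}.
{C, D}⁺: CD→AFH adds A, F, H → {A, C, D, F, H}. Minimal: {D}⁺ = {D}; {C}⁺ = {C} — none reach the full schema.
{D, F}⁺: DF→ACH adds A, C, H → {A, C, D, F, H}. Minimal: {F}⁺ = {F}; {D}⁺ = {D} — none reach the full schema.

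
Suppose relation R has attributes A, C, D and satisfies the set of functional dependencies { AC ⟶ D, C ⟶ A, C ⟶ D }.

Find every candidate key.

{C}

{C}⁺: C→A adds A; C→D adds D → {A, C, D}.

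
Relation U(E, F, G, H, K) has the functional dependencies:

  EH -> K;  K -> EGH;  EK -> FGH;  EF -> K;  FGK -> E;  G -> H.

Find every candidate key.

{K}⁺: K→EGH adds E, G, H; EK→FGH adds F → {E, F, G, H, K}.
{E, F}⁺: EF→K adds K; K→EGH adds G, H → {E, F, G, H, K}. Minimal: {F}⁺ = {F}; {E}⁺ = {E} — none reach the full schema.
{E, G}⁺: G→H adds H; EH→K adds K; EK→FGH adds F → {E, F, G, H, K}. Minimal: {G}⁺ = {G, H}; {E}⁺ = {E} — none reach the full schema.
{E, H}⁺: EH→K adds K; K→EGH adds G; EK→FGH adds F → {E, F, G, H, K}. Minimal: {H}⁺ = {H}; {E}⁺ = {E} — none reach the full schema.
Any other superkey contains one of these as a subset, so there are no further candidate keys.

K, EF, EG, EH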